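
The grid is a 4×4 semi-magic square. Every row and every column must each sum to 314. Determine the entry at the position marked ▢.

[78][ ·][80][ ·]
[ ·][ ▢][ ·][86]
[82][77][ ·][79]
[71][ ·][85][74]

Using row 3: 82 + 77 + 79 + ? → (3,3) = 314 − 238 = 76.
Row 4: 71 + 85 + 74 + ? = 314, so (4,2) = 84.
Column 1: 78 + 82 + 71 + ? = 314, so (2,1) = 83.
Column 3 needs 314; the known cells sum to 241, so (2,3) = 73.
Using column 4: 86 + 79 + 74 + ? → (1,4) = 314 − 239 = 75.
From row 1, 314 − (78 + 80 + 75) gives (1,2) = 81.
Row 2 must total 314; the given cells sum to 242, so (2,2) = 72.

72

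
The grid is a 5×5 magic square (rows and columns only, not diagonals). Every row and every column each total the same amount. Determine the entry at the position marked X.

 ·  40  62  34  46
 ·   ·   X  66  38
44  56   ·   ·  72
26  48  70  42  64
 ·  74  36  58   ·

Row 4 is complete and sums to 250; that is the magic constant.
The remaining cell in row 1 is (1,1) = 250 − 182 = 68.
Column 2: 40 + 56 + 48 + 74 + ? = 250, so (2,2) = 32.
Using column 4: 34 + 66 + 42 + 58 + ? → (3,4) = 250 − 200 = 50.
Column 5 needs 250; the known cells sum to 220, so (5,5) = 30.
Row 3 must total 250; the given cells sum to 222, so (3,3) = 28.
The remaining cell in row 5 is (5,1) = 250 − 198 = 52.
Using column 1: 68 + 44 + 26 + 52 + ? → (2,1) = 250 − 190 = 60.
From column 3, 250 − (62 + 28 + 70 + 36) gives (2,3) = 54.

54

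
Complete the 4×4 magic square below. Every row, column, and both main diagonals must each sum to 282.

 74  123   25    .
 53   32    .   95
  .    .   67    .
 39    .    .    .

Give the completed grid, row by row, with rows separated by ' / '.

74 123 25 60 / 53 32 102 95 / 116 81 67 18 / 39 46 88 109

Row 1 needs 282; the known cells sum to 222, so (1,4) = 60.
Using row 2: 53 + 32 + 95 + ? → (2,3) = 282 − 180 = 102.
Column 1: 74 + 53 + 39 + ? = 282, so (3,1) = 116.
The remaining cell in column 3 is (4,3) = 282 − 194 = 88.
The remaining cell in main diagonal is (4,4) = 282 − 173 = 109.
Using anti-diagonal: 60 + 102 + 39 + ? → (3,2) = 282 − 201 = 81.
Row 3 must total 282; the given cells sum to 264, so (3,4) = 18.
Using row 4: 39 + 88 + 109 + ? → (4,2) = 282 − 236 = 46.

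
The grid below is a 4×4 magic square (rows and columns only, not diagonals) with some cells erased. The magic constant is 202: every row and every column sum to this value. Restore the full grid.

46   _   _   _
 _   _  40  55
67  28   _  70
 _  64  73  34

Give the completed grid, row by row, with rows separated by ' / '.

46 61 52 43 / 58 49 40 55 / 67 28 37 70 / 31 64 73 34

Row 3 needs 202; the known cells sum to 165, so (3,3) = 37.
Row 4 must total 202; the given cells sum to 171, so (4,1) = 31.
Column 1: 46 + 67 + 31 + ? = 202, so (2,1) = 58.
Column 3 must total 202; the given cells sum to 150, so (1,3) = 52.
Column 4 must total 202; the given cells sum to 159, so (1,4) = 43.
The remaining cell in row 1 is (1,2) = 202 − 141 = 61.
The remaining cell in row 2 is (2,2) = 202 − 153 = 49.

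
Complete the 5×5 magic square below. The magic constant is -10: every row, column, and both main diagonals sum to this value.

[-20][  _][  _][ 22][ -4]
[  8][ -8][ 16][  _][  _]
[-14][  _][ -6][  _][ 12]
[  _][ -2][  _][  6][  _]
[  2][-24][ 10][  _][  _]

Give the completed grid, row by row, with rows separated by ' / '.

-20 4 -12 22 -4 / 8 -8 16 0 -26 / -14 20 -6 -22 12 / 14 -2 -18 6 -10 / 2 -24 10 -16 18

The remaining cell in column 1 is (4,1) = -10 − (-24) = 14.
From main diagonal, -10 − (-20 + (-8) + (-6) + 6) gives (5,5) = 18.
Anti-diagonal needs -10; the known cells sum to -10, so (2,4) = 0.
From row 2, -10 − (8 + (-8) + 16 + 0) gives (2,5) = -26.
The remaining cell in row 5 is (5,4) = -10 − 6 = -16.
Column 4 must total -10; the given cells sum to 12, so (3,4) = -22.
Column 5 needs -10; the known cells sum to 0, so (4,5) = -10.
Using row 3: -14 + (-6) + (-22) + 12 + ? → (3,2) = -10 − (-30) = 20.
Row 4 needs -10; the known cells sum to 8, so (4,3) = -18.
Column 2 needs -10; the known cells sum to -14, so (1,2) = 4.
Column 3 needs -10; the known cells sum to 2, so (1,3) = -12.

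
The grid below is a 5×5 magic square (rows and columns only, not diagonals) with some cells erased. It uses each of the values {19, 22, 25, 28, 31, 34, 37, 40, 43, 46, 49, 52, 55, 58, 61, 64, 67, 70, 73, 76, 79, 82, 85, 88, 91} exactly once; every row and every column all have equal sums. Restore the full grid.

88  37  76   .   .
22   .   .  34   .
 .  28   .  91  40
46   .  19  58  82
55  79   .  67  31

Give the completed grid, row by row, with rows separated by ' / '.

88 37 76 25 49 / 22 61 85 34 73 / 64 28 52 91 40 / 46 70 19 58 82 / 55 79 43 67 31

The 25 entries sum to 1375, so each line sums to 1375/5 = 275.
Row 4 needs 275; the known cells sum to 205, so (4,2) = 70.
The remaining cell in row 5 is (5,3) = 275 − 232 = 43.
Column 1 needs 275; the known cells sum to 211, so (3,1) = 64.
Using column 2: 37 + 28 + 70 + 79 + ? → (2,2) = 275 − 214 = 61.
From column 4, 275 − (34 + 91 + 58 + 67) gives (1,4) = 25.
Row 1 needs 275; the known cells sum to 226, so (1,5) = 49.
Using row 3: 64 + 28 + 91 + 40 + ? → (3,3) = 275 − 223 = 52.
Column 3 needs 275; the known cells sum to 190, so (2,3) = 85.
Using column 5: 49 + 40 + 82 + 31 + ? → (2,5) = 275 − 202 = 73.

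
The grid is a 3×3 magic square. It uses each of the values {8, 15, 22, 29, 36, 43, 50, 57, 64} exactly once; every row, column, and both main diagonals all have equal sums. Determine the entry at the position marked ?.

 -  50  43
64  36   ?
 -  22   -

The 9 entries sum to 324, so each line sums to 324/3 = 108.
Row 1: 50 + 43 + ? = 108, so (1,1) = 15.
From row 2, 108 − (64 + 36) gives (2,3) = 8.

8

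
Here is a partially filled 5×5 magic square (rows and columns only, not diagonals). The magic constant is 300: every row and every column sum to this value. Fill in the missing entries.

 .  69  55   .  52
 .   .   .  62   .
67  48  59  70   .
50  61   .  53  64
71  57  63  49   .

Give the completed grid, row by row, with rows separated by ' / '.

The remaining cell in row 3 is (3,5) = 300 − 244 = 56.
Row 4 must total 300; the given cells sum to 228, so (4,3) = 72.
From row 5, 300 − (71 + 57 + 63 + 49) gives (5,5) = 60.
Column 2: 69 + 48 + 61 + 57 + ? = 300, so (2,2) = 65.
Using column 3: 55 + 59 + 72 + 63 + ? → (2,3) = 300 − 249 = 51.
Column 4 needs 300; the known cells sum to 234, so (1,4) = 66.
Column 5 must total 300; the given cells sum to 232, so (2,5) = 68.
The remaining cell in row 1 is (1,1) = 300 − 242 = 58.
The remaining cell in row 2 is (2,1) = 300 − 246 = 54.

58 69 55 66 52 / 54 65 51 62 68 / 67 48 59 70 56 / 50 61 72 53 64 / 71 57 63 49 60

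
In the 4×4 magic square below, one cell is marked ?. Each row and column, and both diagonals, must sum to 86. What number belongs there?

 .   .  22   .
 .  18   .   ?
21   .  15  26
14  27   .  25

16

Row 3: 21 + 15 + 26 + ? = 86, so (3,2) = 24.
Row 4 must total 86; the given cells sum to 66, so (4,3) = 20.
Column 2 needs 86; the known cells sum to 69, so (1,2) = 17.
Column 3 must total 86; the given cells sum to 57, so (2,3) = 29.
From main diagonal, 86 − (18 + 15 + 25) gives (1,1) = 28.
Anti-diagonal needs 86; the known cells sum to 67, so (1,4) = 19.
Column 1 must total 86; the given cells sum to 63, so (2,1) = 23.
Column 4 needs 86; the known cells sum to 70, so (2,4) = 16.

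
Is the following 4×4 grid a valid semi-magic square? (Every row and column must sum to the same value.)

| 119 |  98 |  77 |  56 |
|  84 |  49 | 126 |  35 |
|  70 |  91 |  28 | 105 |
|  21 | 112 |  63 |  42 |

No — row 4 sums to 238 but row 1 sums to 350.

Row 1: 119 + 98 + 77 + 56 = 350.
Row 2: 84 + 49 + 126 + 35 = 294.
Row 3: 70 + 91 + 28 + 105 = 294.
Row 4: 21 + 112 + 63 + 42 = 238.
Column 1: 119 + 84 + 70 + 21 = 294.
Column 2: 98 + 49 + 91 + 112 = 350.
Column 3: 77 + 126 + 28 + 63 = 294.
Column 4: 56 + 35 + 105 + 42 = 238.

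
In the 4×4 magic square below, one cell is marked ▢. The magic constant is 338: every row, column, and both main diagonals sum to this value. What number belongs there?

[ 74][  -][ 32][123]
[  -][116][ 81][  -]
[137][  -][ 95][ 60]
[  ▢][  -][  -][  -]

Using row 1: 74 + 32 + 123 + ? → (1,2) = 338 − 229 = 109.
From row 3, 338 − (137 + 95 + 60) gives (3,2) = 46.
Column 2 needs 338; the known cells sum to 271, so (4,2) = 67.
Column 3 must total 338; the given cells sum to 208, so (4,3) = 130.
Main diagonal must total 338; the given cells sum to 285, so (4,4) = 53.
Using anti-diagonal: 123 + 81 + 46 + ? → (4,1) = 338 − 250 = 88.

88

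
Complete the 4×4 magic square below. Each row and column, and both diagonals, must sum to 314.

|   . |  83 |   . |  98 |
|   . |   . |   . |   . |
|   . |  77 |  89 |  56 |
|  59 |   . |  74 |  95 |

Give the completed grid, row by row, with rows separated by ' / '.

62 83 71 98 / 101 68 80 65 / 92 77 89 56 / 59 86 74 95

Row 3 needs 314; the known cells sum to 222, so (3,1) = 92.
Row 4 needs 314; the known cells sum to 228, so (4,2) = 86.
Column 2 needs 314; the known cells sum to 246, so (2,2) = 68.
The remaining cell in column 4 is (2,4) = 314 − 249 = 65.
From main diagonal, 314 − (68 + 89 + 95) gives (1,1) = 62.
Anti-diagonal: 98 + 77 + 59 + ? = 314, so (2,3) = 80.
From row 1, 314 − (62 + 83 + 98) gives (1,3) = 71.
Row 2: 68 + 80 + 65 + ? = 314, so (2,1) = 101.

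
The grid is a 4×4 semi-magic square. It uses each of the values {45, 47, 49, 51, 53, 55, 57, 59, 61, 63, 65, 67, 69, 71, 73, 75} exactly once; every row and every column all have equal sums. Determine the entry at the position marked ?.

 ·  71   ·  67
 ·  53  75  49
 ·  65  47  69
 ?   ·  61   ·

The 16 entries sum to 960, so each line sums to 960/4 = 240.
From row 2, 240 − (53 + 75 + 49) gives (2,1) = 63.
Row 3: 65 + 47 + 69 + ? = 240, so (3,1) = 59.
The remaining cell in column 2 is (4,2) = 240 − 189 = 51.
From column 3, 240 − (75 + 47 + 61) gives (1,3) = 57.
Column 4 needs 240; the known cells sum to 185, so (4,4) = 55.
Row 1 needs 240; the known cells sum to 195, so (1,1) = 45.
The remaining cell in row 4 is (4,1) = 240 − 167 = 73.

73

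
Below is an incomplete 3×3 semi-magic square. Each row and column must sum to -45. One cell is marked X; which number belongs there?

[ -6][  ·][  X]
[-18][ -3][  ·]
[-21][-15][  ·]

-12

Using row 2: -18 + (-3) + ? → (2,3) = -45 − (-21) = -24.
Using row 3: -21 + (-15) + ? → (3,3) = -45 − (-36) = -9.
Column 2 needs -45; the known cells sum to -18, so (1,2) = -27.
Using column 3: -24 + (-9) + ? → (1,3) = -45 − (-33) = -12.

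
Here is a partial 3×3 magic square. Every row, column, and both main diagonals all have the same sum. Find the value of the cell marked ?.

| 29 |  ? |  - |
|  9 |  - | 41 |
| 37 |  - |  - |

33

Column 1 is complete and sums to 75; that is the magic constant.
The remaining cell in row 2 is (2,2) = 75 − 50 = 25.
From main diagonal, 75 − (29 + 25) gives (3,3) = 21.
Anti-diagonal needs 75; the known cells sum to 62, so (1,3) = 13.
Row 1: 29 + 13 + ? = 75, so (1,2) = 33.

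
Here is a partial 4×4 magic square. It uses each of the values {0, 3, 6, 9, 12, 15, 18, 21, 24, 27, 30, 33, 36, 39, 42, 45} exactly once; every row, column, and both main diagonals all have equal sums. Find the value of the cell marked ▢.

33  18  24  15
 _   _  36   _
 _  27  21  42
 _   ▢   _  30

The 16 entries sum to 360, so each line sums to 360/4 = 90.
Row 3: 27 + 21 + 42 + ? = 90, so (3,1) = 0.
Column 3 must total 90; the given cells sum to 81, so (4,3) = 9.
Column 4 needs 90; the known cells sum to 87, so (2,4) = 3.
From main diagonal, 90 − (33 + 21 + 30) gives (2,2) = 6.
Anti-diagonal needs 90; the known cells sum to 78, so (4,1) = 12.
Row 2: 6 + 36 + 3 + ? = 90, so (2,1) = 45.
From row 4, 90 − (12 + 9 + 30) gives (4,2) = 39.

39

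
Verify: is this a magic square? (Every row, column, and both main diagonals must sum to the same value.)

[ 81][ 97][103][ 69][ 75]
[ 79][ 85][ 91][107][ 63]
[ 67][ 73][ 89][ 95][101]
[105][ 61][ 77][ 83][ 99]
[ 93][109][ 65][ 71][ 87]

Yes

Row 1: 81 + 97 + 103 + 69 + 75 = 425.
Row 2: 79 + 85 + 91 + 107 + 63 = 425.
Row 3: 67 + 73 + 89 + 95 + 101 = 425.
Row 4: 105 + 61 + 77 + 83 + 99 = 425.
Row 5: 93 + 109 + 65 + 71 + 87 = 425.
Column 1: 81 + 79 + 67 + 105 + 93 = 425.
Column 2: 97 + 85 + 73 + 61 + 109 = 425.
Column 3: 103 + 91 + 89 + 77 + 65 = 425.
Column 4: 69 + 107 + 95 + 83 + 71 = 425.
Column 5: 75 + 63 + 101 + 99 + 87 = 425.
Main diagonal: 81 + 85 + 89 + 83 + 87 = 425.
Anti-diagonal: 75 + 107 + 89 + 61 + 93 = 425.
All lines sum to 425.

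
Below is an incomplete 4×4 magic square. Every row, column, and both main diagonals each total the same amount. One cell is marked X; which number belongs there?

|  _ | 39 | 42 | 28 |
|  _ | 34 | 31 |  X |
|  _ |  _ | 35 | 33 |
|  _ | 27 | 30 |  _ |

37

Column 3 is complete and sums to 138; that is the magic constant.
Row 1 must total 138; the given cells sum to 109, so (1,1) = 29.
Column 2 must total 138; the given cells sum to 100, so (3,2) = 38.
The remaining cell in main diagonal is (4,4) = 138 − 98 = 40.
Using anti-diagonal: 28 + 31 + 38 + ? → (4,1) = 138 − 97 = 41.
Row 3 must total 138; the given cells sum to 106, so (3,1) = 32.
From column 1, 138 − (29 + 32 + 41) gives (2,1) = 36.
From column 4, 138 − (28 + 33 + 40) gives (2,4) = 37.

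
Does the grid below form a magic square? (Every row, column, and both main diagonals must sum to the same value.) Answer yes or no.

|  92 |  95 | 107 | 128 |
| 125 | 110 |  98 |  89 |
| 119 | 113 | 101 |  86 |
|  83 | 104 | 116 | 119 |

Row 1: 92 + 95 + 107 + 128 = 422.
Row 2: 125 + 110 + 98 + 89 = 422.
Row 3: 119 + 113 + 101 + 86 = 419.
Row 4: 83 + 104 + 116 + 119 = 422.
Column 1: 92 + 125 + 119 + 83 = 419.
Column 2: 95 + 110 + 113 + 104 = 422.
Column 3: 107 + 98 + 101 + 116 = 422.
Column 4: 128 + 89 + 86 + 119 = 422.
Main diagonal: 92 + 110 + 101 + 119 = 422.
Anti-diagonal: 128 + 98 + 113 + 83 = 422.

No — column 1 sums to 419 but column 2 sums to 422.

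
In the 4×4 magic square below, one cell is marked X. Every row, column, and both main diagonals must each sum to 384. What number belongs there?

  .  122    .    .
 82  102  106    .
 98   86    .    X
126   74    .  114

Using row 2: 82 + 102 + 106 + ? → (2,4) = 384 − 290 = 94.
From row 4, 384 − (126 + 74 + 114) gives (4,3) = 70.
Using column 1: 82 + 98 + 126 + ? → (1,1) = 384 − 306 = 78.
The remaining cell in main diagonal is (3,3) = 384 − 294 = 90.
Using anti-diagonal: 106 + 86 + 126 + ? → (1,4) = 384 − 318 = 66.
Using row 1: 78 + 122 + 66 + ? → (1,3) = 384 − 266 = 118.
Row 3: 98 + 86 + 90 + ? = 384, so (3,4) = 110.

110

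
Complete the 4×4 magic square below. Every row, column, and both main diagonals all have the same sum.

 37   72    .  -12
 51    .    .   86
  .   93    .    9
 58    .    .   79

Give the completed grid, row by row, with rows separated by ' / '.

37 72 65 -12 / 51 2 23 86 / 16 93 44 9 / 58 -5 30 79

Column 4 is already complete: -12 + 86 + 9 + 79 = 162, so that is the magic constant.
The remaining cell in row 1 is (1,3) = 162 − 97 = 65.
The remaining cell in column 1 is (3,1) = 162 − 146 = 16.
Anti-diagonal must total 162; the given cells sum to 139, so (2,3) = 23.
From row 2, 162 − (51 + 23 + 86) gives (2,2) = 2.
Row 3 needs 162; the known cells sum to 118, so (3,3) = 44.
Column 2 must total 162; the given cells sum to 167, so (4,2) = -5.
Column 3 must total 162; the given cells sum to 132, so (4,3) = 30.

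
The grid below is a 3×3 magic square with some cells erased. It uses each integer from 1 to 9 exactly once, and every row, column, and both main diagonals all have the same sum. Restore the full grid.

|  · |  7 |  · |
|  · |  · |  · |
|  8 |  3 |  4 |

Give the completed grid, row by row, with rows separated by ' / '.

6 7 2 / 1 5 9 / 8 3 4

The entries are 1 through 9, which sum to 45, so each line sums to 45/3 = 15.
Column 2 needs 15; the known cells sum to 10, so (2,2) = 5.
Main diagonal: 5 + 4 + ? = 15, so (1,1) = 6.
Anti-diagonal must total 15; the given cells sum to 13, so (1,3) = 2.
Column 1 must total 15; the given cells sum to 14, so (2,1) = 1.
Column 3 must total 15; the given cells sum to 6, so (2,3) = 9.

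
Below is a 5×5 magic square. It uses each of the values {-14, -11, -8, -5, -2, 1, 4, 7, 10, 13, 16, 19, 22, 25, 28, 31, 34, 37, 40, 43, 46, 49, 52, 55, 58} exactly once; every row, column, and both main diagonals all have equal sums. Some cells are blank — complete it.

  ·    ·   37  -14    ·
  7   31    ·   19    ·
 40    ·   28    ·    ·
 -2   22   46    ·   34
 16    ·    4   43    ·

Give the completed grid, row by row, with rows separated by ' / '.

The 25 entries sum to 550, so each line sums to 550/5 = 110.
From row 4, 110 − (-2 + 22 + 46 + 34) gives (4,4) = 10.
From column 1, 110 − (7 + 40 + (-2) + 16) gives (1,1) = 49.
Column 3 must total 110; the given cells sum to 115, so (2,3) = -5.
Column 4: -14 + 19 + 10 + 43 + ? = 110, so (3,4) = 52.
Main diagonal must total 110; the given cells sum to 118, so (5,5) = -8.
The remaining cell in anti-diagonal is (1,5) = 110 − 85 = 25.
Row 1: 49 + 37 + (-14) + 25 + ? = 110, so (1,2) = 13.
Row 2: 7 + 31 + (-5) + 19 + ? = 110, so (2,5) = 58.
From row 5, 110 − (16 + 4 + 43 + (-8)) gives (5,2) = 55.
Column 2 needs 110; the known cells sum to 121, so (3,2) = -11.
The remaining cell in column 5 is (3,5) = 110 − 109 = 1.

49 13 37 -14 25 / 7 31 -5 19 58 / 40 -11 28 52 1 / -2 22 46 10 34 / 16 55 4 43 -8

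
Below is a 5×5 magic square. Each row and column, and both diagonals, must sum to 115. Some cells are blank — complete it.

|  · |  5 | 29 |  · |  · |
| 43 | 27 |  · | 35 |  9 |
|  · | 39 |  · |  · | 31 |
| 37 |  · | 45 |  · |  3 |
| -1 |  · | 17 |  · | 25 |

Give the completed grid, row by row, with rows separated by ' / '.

21 5 29 13 47 / 43 27 1 35 9 / 15 39 23 7 31 / 37 11 45 19 3 / -1 33 17 41 25

Row 2 must total 115; the given cells sum to 114, so (2,3) = 1.
From column 3, 115 − (29 + 1 + 45 + 17) gives (3,3) = 23.
From column 5, 115 − (9 + 31 + 3 + 25) gives (1,5) = 47.
From anti-diagonal, 115 − (47 + 35 + 23 + (-1)) gives (4,2) = 11.
Row 4: 37 + 11 + 45 + 3 + ? = 115, so (4,4) = 19.
The remaining cell in column 2 is (5,2) = 115 − 82 = 33.
Main diagonal needs 115; the known cells sum to 94, so (1,1) = 21.
From row 1, 115 − (21 + 5 + 29 + 47) gives (1,4) = 13.
Row 5 needs 115; the known cells sum to 74, so (5,4) = 41.
Column 1 needs 115; the known cells sum to 100, so (3,1) = 15.
Column 4 must total 115; the given cells sum to 108, so (3,4) = 7.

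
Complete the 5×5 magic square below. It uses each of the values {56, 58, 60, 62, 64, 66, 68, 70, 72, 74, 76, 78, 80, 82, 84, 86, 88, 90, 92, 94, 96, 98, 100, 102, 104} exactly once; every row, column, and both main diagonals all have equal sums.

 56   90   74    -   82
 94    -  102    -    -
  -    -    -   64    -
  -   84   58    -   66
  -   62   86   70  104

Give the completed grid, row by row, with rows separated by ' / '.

The 25 entries sum to 2000, so each line sums to 2000/5 = 400.
Using row 1: 56 + 90 + 74 + 82 + ? → (1,4) = 400 − 302 = 98.
Row 5 must total 400; the given cells sum to 322, so (5,1) = 78.
Column 3 must total 400; the given cells sum to 320, so (3,3) = 80.
Using anti-diagonal: 82 + 80 + 84 + 78 + ? → (2,4) = 400 − 324 = 76.
Using column 4: 98 + 76 + 64 + 70 + ? → (4,4) = 400 − 308 = 92.
Using main diagonal: 56 + 80 + 92 + 104 + ? → (2,2) = 400 − 332 = 68.
Row 2: 94 + 68 + 102 + 76 + ? = 400, so (2,5) = 60.
From row 4, 400 − (84 + 58 + 92 + 66) gives (4,1) = 100.
Column 1 needs 400; the known cells sum to 328, so (3,1) = 72.
The remaining cell in column 2 is (3,2) = 400 − 304 = 96.
Column 5 must total 400; the given cells sum to 312, so (3,5) = 88.

56 90 74 98 82 / 94 68 102 76 60 / 72 96 80 64 88 / 100 84 58 92 66 / 78 62 86 70 104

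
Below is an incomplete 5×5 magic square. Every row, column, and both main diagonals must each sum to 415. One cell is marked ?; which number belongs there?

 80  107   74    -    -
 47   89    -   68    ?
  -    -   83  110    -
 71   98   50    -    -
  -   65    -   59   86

95

From column 2, 415 − (107 + 89 + 98 + 65) gives (3,2) = 56.
Main diagonal: 80 + 89 + 83 + 86 + ? = 415, so (4,4) = 77.
From row 4, 415 − (71 + 98 + 50 + 77) gives (4,5) = 119.
The remaining cell in column 4 is (1,4) = 415 − 314 = 101.
Row 1: 80 + 107 + 74 + 101 + ? = 415, so (1,5) = 53.
Using anti-diagonal: 53 + 68 + 83 + 98 + ? → (5,1) = 415 − 302 = 113.
Row 5 must total 415; the given cells sum to 323, so (5,3) = 92.
Using column 1: 80 + 47 + 71 + 113 + ? → (3,1) = 415 − 311 = 104.
From column 3, 415 − (74 + 83 + 50 + 92) gives (2,3) = 116.
Row 2: 47 + 89 + 116 + 68 + ? = 415, so (2,5) = 95.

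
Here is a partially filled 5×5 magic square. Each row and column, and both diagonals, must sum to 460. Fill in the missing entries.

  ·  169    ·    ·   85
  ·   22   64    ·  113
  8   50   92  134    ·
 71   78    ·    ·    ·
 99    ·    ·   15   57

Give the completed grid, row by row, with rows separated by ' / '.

127 169 36 43 85 / 155 22 64 106 113 / 8 50 92 134 176 / 71 78 120 162 29 / 99 141 148 15 57

Using row 3: 8 + 50 + 92 + 134 + ? → (3,5) = 460 − 284 = 176.
The remaining cell in column 2 is (5,2) = 460 − 319 = 141.
Column 5 must total 460; the given cells sum to 431, so (4,5) = 29.
From anti-diagonal, 460 − (85 + 92 + 78 + 99) gives (2,4) = 106.
Row 2 must total 460; the given cells sum to 305, so (2,1) = 155.
Row 5 must total 460; the given cells sum to 312, so (5,3) = 148.
Using column 1: 155 + 8 + 71 + 99 + ? → (1,1) = 460 − 333 = 127.
The remaining cell in main diagonal is (4,4) = 460 − 298 = 162.
The remaining cell in row 4 is (4,3) = 460 − 340 = 120.
Column 3 must total 460; the given cells sum to 424, so (1,3) = 36.
The remaining cell in column 4 is (1,4) = 460 − 417 = 43.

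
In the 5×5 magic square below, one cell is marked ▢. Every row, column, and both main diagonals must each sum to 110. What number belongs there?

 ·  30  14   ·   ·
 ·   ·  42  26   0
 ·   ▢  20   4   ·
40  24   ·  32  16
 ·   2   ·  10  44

Using row 4: 40 + 24 + 32 + 16 + ? → (4,3) = 110 − 112 = -2.
Column 3 needs 110; the known cells sum to 74, so (5,3) = 36.
Column 4 must total 110; the given cells sum to 72, so (1,4) = 38.
From row 5, 110 − (2 + 36 + 10 + 44) gives (5,1) = 18.
Anti-diagonal needs 110; the known cells sum to 88, so (1,5) = 22.
From row 1, 110 − (30 + 14 + 38 + 22) gives (1,1) = 6.
Column 5 must total 110; the given cells sum to 82, so (3,5) = 28.
Using main diagonal: 6 + 20 + 32 + 44 + ? → (2,2) = 110 − 102 = 8.
From row 2, 110 − (8 + 42 + 26 + 0) gives (2,1) = 34.
Column 1 must total 110; the given cells sum to 98, so (3,1) = 12.
Column 2 needs 110; the known cells sum to 64, so (3,2) = 46.

46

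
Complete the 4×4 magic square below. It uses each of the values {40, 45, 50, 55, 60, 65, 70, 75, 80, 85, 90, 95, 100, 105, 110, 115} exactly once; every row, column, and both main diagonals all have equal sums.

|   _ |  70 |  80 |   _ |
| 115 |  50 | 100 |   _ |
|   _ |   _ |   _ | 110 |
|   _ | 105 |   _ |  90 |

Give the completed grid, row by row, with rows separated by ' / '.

95 70 80 65 / 115 50 100 45 / 40 85 75 110 / 60 105 55 90

The 16 entries sum to 1240, so each line sums to 1240/4 = 310.
From row 2, 310 − (115 + 50 + 100) gives (2,4) = 45.
Column 2 must total 310; the given cells sum to 225, so (3,2) = 85.
Column 4: 45 + 110 + 90 + ? = 310, so (1,4) = 65.
The remaining cell in anti-diagonal is (4,1) = 310 − 250 = 60.
Row 1: 70 + 80 + 65 + ? = 310, so (1,1) = 95.
The remaining cell in row 4 is (4,3) = 310 − 255 = 55.
The remaining cell in column 1 is (3,1) = 310 − 270 = 40.
The remaining cell in column 3 is (3,3) = 310 − 235 = 75.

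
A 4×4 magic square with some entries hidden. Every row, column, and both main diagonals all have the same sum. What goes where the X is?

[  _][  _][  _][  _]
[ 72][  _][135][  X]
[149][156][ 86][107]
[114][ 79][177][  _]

Row 3 is complete and sums to 498; that is the magic constant.
The remaining cell in row 4 is (4,4) = 498 − 370 = 128.
Using column 1: 72 + 149 + 114 + ? → (1,1) = 498 − 335 = 163.
Using column 3: 135 + 86 + 177 + ? → (1,3) = 498 − 398 = 100.
Main diagonal needs 498; the known cells sum to 377, so (2,2) = 121.
Anti-diagonal: 135 + 156 + 114 + ? = 498, so (1,4) = 93.
Row 1 needs 498; the known cells sum to 356, so (1,2) = 142.
From row 2, 498 − (72 + 121 + 135) gives (2,4) = 170.

170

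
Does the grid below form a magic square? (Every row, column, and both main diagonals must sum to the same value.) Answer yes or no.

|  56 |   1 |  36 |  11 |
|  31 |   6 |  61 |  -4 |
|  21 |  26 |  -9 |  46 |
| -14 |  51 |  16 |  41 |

No — column 2 sums to 84 but column 3 sums to 104.

Row 1: 56 + 1 + 36 + 11 = 104.
Row 2: 31 + 6 + 61 + (-4) = 94.
Row 3: 21 + 26 + (-9) + 46 = 84.
Row 4: -14 + 51 + 16 + 41 = 94.
Column 1: 56 + 31 + 21 + (-14) = 94.
Column 2: 1 + 6 + 26 + 51 = 84.
Column 3: 36 + 61 + (-9) + 16 = 104.
Column 4: 11 + (-4) + 46 + 41 = 94.
Main diagonal: 56 + 6 + (-9) + 41 = 94.
Anti-diagonal: 11 + 61 + 26 + (-14) = 84.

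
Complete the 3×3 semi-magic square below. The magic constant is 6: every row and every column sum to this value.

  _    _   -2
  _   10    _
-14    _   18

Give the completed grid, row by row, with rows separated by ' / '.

The remaining cell in row 3 is (3,2) = 6 − 4 = 2.
Column 2 needs 6; the known cells sum to 12, so (1,2) = -6.
Using column 3: -2 + 18 + ? → (2,3) = 6 − 16 = -10.
Using row 1: -6 + (-2) + ? → (1,1) = 6 − (-8) = 14.
From row 2, 6 − (10 + (-10)) gives (2,1) = 6.

14 -6 -2 / 6 10 -10 / -14 2 18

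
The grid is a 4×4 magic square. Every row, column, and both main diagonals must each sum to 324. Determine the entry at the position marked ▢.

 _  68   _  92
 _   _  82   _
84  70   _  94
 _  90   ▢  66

Row 3 needs 324; the known cells sum to 248, so (3,3) = 76.
From column 2, 324 − (68 + 70 + 90) gives (2,2) = 96.
The remaining cell in column 4 is (2,4) = 324 − 252 = 72.
Main diagonal needs 324; the known cells sum to 238, so (1,1) = 86.
Using anti-diagonal: 92 + 82 + 70 + ? → (4,1) = 324 − 244 = 80.
Row 1 needs 324; the known cells sum to 246, so (1,3) = 78.
Using row 2: 96 + 82 + 72 + ? → (2,1) = 324 − 250 = 74.
Row 4 must total 324; the given cells sum to 236, so (4,3) = 88.

88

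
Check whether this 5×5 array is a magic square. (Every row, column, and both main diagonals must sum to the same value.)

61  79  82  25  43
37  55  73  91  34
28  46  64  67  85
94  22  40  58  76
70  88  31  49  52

Row 1: 61 + 79 + 82 + 25 + 43 = 290.
Row 2: 37 + 55 + 73 + 91 + 34 = 290.
Row 3: 28 + 46 + 64 + 67 + 85 = 290.
Row 4: 94 + 22 + 40 + 58 + 76 = 290.
Row 5: 70 + 88 + 31 + 49 + 52 = 290.
Column 1: 61 + 37 + 28 + 94 + 70 = 290.
Column 2: 79 + 55 + 46 + 22 + 88 = 290.
Column 3: 82 + 73 + 64 + 40 + 31 = 290.
Column 4: 25 + 91 + 67 + 58 + 49 = 290.
Column 5: 43 + 34 + 85 + 76 + 52 = 290.
Main diagonal: 61 + 55 + 64 + 58 + 52 = 290.
Anti-diagonal: 43 + 91 + 64 + 22 + 70 = 290.
All lines sum to 290.

Yes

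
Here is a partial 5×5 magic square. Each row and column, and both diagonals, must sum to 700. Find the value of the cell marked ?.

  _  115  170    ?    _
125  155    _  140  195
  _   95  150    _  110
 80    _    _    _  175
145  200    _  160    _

The remaining cell in row 2 is (2,3) = 700 − 615 = 85.
Column 2 needs 700; the known cells sum to 565, so (4,2) = 135.
From anti-diagonal, 700 − (140 + 150 + 135 + 145) gives (1,5) = 130.
The remaining cell in column 5 is (5,5) = 700 − 610 = 90.
Row 5 needs 700; the known cells sum to 595, so (5,3) = 105.
The remaining cell in column 3 is (4,3) = 700 − 510 = 190.
The remaining cell in row 4 is (4,4) = 700 − 580 = 120.
Main diagonal needs 700; the known cells sum to 515, so (1,1) = 185.
Row 1 must total 700; the given cells sum to 600, so (1,4) = 100.

100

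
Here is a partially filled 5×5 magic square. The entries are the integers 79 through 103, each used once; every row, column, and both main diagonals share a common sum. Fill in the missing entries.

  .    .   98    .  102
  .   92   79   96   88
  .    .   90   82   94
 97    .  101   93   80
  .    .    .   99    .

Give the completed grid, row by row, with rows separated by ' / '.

89 81 98 85 102 / 100 92 79 96 88 / 86 103 90 82 94 / 97 84 101 93 80 / 83 95 87 99 91

The entries are 79 through 103, which sum to 2275, so each line sums to 2275/5 = 455.
Using row 2: 92 + 79 + 96 + 88 + ? → (2,1) = 455 − 355 = 100.
From row 4, 455 − (97 + 101 + 93 + 80) gives (4,2) = 84.
Using column 3: 98 + 79 + 90 + 101 + ? → (5,3) = 455 − 368 = 87.
The remaining cell in column 4 is (1,4) = 455 − 370 = 85.
Column 5: 102 + 88 + 94 + 80 + ? = 455, so (5,5) = 91.
Using main diagonal: 92 + 90 + 93 + 91 + ? → (1,1) = 455 − 366 = 89.
Anti-diagonal: 102 + 96 + 90 + 84 + ? = 455, so (5,1) = 83.
Row 1: 89 + 98 + 85 + 102 + ? = 455, so (1,2) = 81.
The remaining cell in row 5 is (5,2) = 455 − 360 = 95.
Using column 1: 89 + 100 + 97 + 83 + ? → (3,1) = 455 − 369 = 86.
The remaining cell in column 2 is (3,2) = 455 − 352 = 103.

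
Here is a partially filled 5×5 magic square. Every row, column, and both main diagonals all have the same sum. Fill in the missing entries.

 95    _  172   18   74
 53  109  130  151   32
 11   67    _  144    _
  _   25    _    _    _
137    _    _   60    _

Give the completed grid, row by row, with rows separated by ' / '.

95 116 172 18 74 / 53 109 130 151 32 / 11 67 88 144 165 / 179 25 46 102 123 / 137 158 39 60 81

Row 2 is already complete: 53 + 109 + 130 + 151 + 32 = 475, so that is the magic constant.
The remaining cell in row 1 is (1,2) = 475 − 359 = 116.
Column 1 must total 475; the given cells sum to 296, so (4,1) = 179.
Using column 2: 116 + 109 + 67 + 25 + ? → (5,2) = 475 − 317 = 158.
Column 4 must total 475; the given cells sum to 373, so (4,4) = 102.
Anti-diagonal: 74 + 151 + 25 + 137 + ? = 475, so (3,3) = 88.
Using row 3: 11 + 67 + 88 + 144 + ? → (3,5) = 475 − 310 = 165.
Main diagonal must total 475; the given cells sum to 394, so (5,5) = 81.
Row 5 needs 475; the known cells sum to 436, so (5,3) = 39.
Column 3 must total 475; the given cells sum to 429, so (4,3) = 46.
From column 5, 475 − (74 + 32 + 165 + 81) gives (4,5) = 123.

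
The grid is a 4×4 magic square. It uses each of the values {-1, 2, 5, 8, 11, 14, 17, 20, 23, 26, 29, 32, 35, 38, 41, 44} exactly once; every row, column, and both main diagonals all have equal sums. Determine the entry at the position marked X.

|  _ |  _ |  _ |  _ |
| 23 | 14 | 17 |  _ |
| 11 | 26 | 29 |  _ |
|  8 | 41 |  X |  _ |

The 16 entries sum to 344, so each line sums to 344/4 = 86.
Row 2 needs 86; the known cells sum to 54, so (2,4) = 32.
The remaining cell in row 3 is (3,4) = 86 − 66 = 20.
Column 1 must total 86; the given cells sum to 42, so (1,1) = 44.
The remaining cell in column 2 is (1,2) = 86 − 81 = 5.
Main diagonal: 44 + 14 + 29 + ? = 86, so (4,4) = -1.
Using anti-diagonal: 17 + 26 + 8 + ? → (1,4) = 86 − 51 = 35.
The remaining cell in row 1 is (1,3) = 86 − 84 = 2.
From row 4, 86 − (8 + 41 + (-1)) gives (4,3) = 38.

38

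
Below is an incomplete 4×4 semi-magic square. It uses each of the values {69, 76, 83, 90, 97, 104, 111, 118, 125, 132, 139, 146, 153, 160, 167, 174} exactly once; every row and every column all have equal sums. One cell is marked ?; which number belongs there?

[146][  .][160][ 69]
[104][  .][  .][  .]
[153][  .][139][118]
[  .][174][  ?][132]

The 16 entries sum to 1944, so each line sums to 1944/4 = 486.
The remaining cell in row 1 is (1,2) = 486 − 375 = 111.
Row 3: 153 + 139 + 118 + ? = 486, so (3,2) = 76.
From column 1, 486 − (146 + 104 + 153) gives (4,1) = 83.
The remaining cell in column 2 is (2,2) = 486 − 361 = 125.
Column 4 needs 486; the known cells sum to 319, so (2,4) = 167.
Row 2: 104 + 125 + 167 + ? = 486, so (2,3) = 90.
Row 4: 83 + 174 + 132 + ? = 486, so (4,3) = 97.

97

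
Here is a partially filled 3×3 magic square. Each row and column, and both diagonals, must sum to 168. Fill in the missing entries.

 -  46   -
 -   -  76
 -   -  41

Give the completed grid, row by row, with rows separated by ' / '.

71 46 51 / 36 56 76 / 61 66 41

Column 3: 76 + 41 + ? = 168, so (1,3) = 51.
Using row 1: 46 + 51 + ? → (1,1) = 168 − 97 = 71.
The remaining cell in main diagonal is (2,2) = 168 − 112 = 56.
Anti-diagonal needs 168; the known cells sum to 107, so (3,1) = 61.
The remaining cell in row 2 is (2,1) = 168 − 132 = 36.
Row 3 must total 168; the given cells sum to 102, so (3,2) = 66.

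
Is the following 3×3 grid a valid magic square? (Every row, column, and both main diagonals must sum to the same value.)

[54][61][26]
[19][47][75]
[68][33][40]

Row 1: 54 + 61 + 26 = 141.
Row 2: 19 + 47 + 75 = 141.
Row 3: 68 + 33 + 40 = 141.
Column 1: 54 + 19 + 68 = 141.
Column 2: 61 + 47 + 33 = 141.
Column 3: 26 + 75 + 40 = 141.
Main diagonal: 54 + 47 + 40 = 141.
Anti-diagonal: 26 + 47 + 68 = 141.
All lines sum to 141.

Yes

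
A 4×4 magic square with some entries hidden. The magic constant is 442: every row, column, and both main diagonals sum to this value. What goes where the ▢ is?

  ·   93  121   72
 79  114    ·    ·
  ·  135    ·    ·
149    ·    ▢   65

Row 1 must total 442; the given cells sum to 286, so (1,1) = 156.
Column 1 needs 442; the known cells sum to 384, so (3,1) = 58.
From column 2, 442 − (93 + 114 + 135) gives (4,2) = 100.
Using main diagonal: 156 + 114 + 65 + ? → (3,3) = 442 − 335 = 107.
The remaining cell in anti-diagonal is (2,3) = 442 − 356 = 86.
Using row 2: 79 + 114 + 86 + ? → (2,4) = 442 − 279 = 163.
Row 3 must total 442; the given cells sum to 300, so (3,4) = 142.
Using row 4: 149 + 100 + 65 + ? → (4,3) = 442 − 314 = 128.

128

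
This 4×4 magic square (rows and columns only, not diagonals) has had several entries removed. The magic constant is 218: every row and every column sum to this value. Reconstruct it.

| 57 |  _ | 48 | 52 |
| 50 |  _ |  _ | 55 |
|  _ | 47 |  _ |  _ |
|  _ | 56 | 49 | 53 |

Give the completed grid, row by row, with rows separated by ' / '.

From row 1, 218 − (57 + 48 + 52) gives (1,2) = 61.
Row 4 must total 218; the given cells sum to 158, so (4,1) = 60.
From column 1, 218 − (57 + 50 + 60) gives (3,1) = 51.
From column 2, 218 − (61 + 47 + 56) gives (2,2) = 54.
Column 4: 52 + 55 + 53 + ? = 218, so (3,4) = 58.
Using row 2: 50 + 54 + 55 + ? → (2,3) = 218 − 159 = 59.
The remaining cell in row 3 is (3,3) = 218 − 156 = 62.

57 61 48 52 / 50 54 59 55 / 51 47 62 58 / 60 56 49 53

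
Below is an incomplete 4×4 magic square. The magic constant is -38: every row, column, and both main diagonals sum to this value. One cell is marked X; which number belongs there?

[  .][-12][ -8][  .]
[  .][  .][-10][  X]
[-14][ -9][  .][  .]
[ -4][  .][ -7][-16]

-5

Row 4: -4 + (-7) + (-16) + ? = -38, so (4,2) = -11.
The remaining cell in column 2 is (2,2) = -38 − (-32) = -6.
From column 3, -38 − (-8 + (-10) + (-7)) gives (3,3) = -13.
Using main diagonal: -6 + (-13) + (-16) + ? → (1,1) = -38 − (-35) = -3.
Anti-diagonal must total -38; the given cells sum to -23, so (1,4) = -15.
The remaining cell in row 3 is (3,4) = -38 − (-36) = -2.
Column 1: -3 + (-14) + (-4) + ? = -38, so (2,1) = -17.
The remaining cell in column 4 is (2,4) = -38 − (-33) = -5.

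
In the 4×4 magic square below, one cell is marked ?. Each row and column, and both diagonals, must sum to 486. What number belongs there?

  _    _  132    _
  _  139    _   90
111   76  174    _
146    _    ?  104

The remaining cell in row 3 is (3,4) = 486 − 361 = 125.
Column 4 needs 486; the known cells sum to 319, so (1,4) = 167.
Using main diagonal: 139 + 174 + 104 + ? → (1,1) = 486 − 417 = 69.
The remaining cell in anti-diagonal is (2,3) = 486 − 389 = 97.
Row 1 needs 486; the known cells sum to 368, so (1,2) = 118.
The remaining cell in row 2 is (2,1) = 486 − 326 = 160.
Column 2 needs 486; the known cells sum to 333, so (4,2) = 153.
Column 3 needs 486; the known cells sum to 403, so (4,3) = 83.

83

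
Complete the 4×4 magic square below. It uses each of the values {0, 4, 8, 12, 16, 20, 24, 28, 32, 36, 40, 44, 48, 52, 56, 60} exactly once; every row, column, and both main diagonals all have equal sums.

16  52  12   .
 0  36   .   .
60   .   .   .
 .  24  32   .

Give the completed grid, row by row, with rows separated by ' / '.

16 52 12 40 / 0 36 28 56 / 60 8 48 4 / 44 24 32 20

The 16 entries sum to 480, so each line sums to 480/4 = 120.
From row 1, 120 − (16 + 52 + 12) gives (1,4) = 40.
Column 1 must total 120; the given cells sum to 76, so (4,1) = 44.
The remaining cell in column 2 is (3,2) = 120 − 112 = 8.
From anti-diagonal, 120 − (40 + 8 + 44) gives (2,3) = 28.
Using row 2: 0 + 36 + 28 + ? → (2,4) = 120 − 64 = 56.
From row 4, 120 − (44 + 24 + 32) gives (4,4) = 20.
Column 3 must total 120; the given cells sum to 72, so (3,3) = 48.
The remaining cell in column 4 is (3,4) = 120 − 116 = 4.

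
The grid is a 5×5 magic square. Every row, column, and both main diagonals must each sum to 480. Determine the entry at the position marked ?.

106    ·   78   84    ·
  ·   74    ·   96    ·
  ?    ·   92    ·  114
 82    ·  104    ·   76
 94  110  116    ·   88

80

Using row 5: 94 + 110 + 116 + 88 + ? → (5,4) = 480 − 408 = 72.
Using column 3: 78 + 92 + 104 + 116 + ? → (2,3) = 480 − 390 = 90.
From main diagonal, 480 − (106 + 74 + 92 + 88) gives (4,4) = 120.
The remaining cell in row 4 is (4,2) = 480 − 382 = 98.
From column 4, 480 − (84 + 96 + 120 + 72) gives (3,4) = 108.
From anti-diagonal, 480 − (96 + 92 + 98 + 94) gives (1,5) = 100.
Row 1: 106 + 78 + 84 + 100 + ? = 480, so (1,2) = 112.
Column 2 needs 480; the known cells sum to 394, so (3,2) = 86.
Column 5: 100 + 114 + 76 + 88 + ? = 480, so (2,5) = 102.
Row 2: 74 + 90 + 96 + 102 + ? = 480, so (2,1) = 118.
Row 3: 86 + 92 + 108 + 114 + ? = 480, so (3,1) = 80.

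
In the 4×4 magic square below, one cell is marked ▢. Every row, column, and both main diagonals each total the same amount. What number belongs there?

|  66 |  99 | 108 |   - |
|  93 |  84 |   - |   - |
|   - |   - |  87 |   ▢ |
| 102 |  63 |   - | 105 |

Main diagonal is complete and sums to 342; that is the magic constant.
From row 1, 342 − (66 + 99 + 108) gives (1,4) = 69.
Row 4: 102 + 63 + 105 + ? = 342, so (4,3) = 72.
Column 1: 66 + 93 + 102 + ? = 342, so (3,1) = 81.
Using column 2: 99 + 84 + 63 + ? → (3,2) = 342 − 246 = 96.
Column 3 needs 342; the known cells sum to 267, so (2,3) = 75.
Row 2 needs 342; the known cells sum to 252, so (2,4) = 90.
Row 3 must total 342; the given cells sum to 264, so (3,4) = 78.

78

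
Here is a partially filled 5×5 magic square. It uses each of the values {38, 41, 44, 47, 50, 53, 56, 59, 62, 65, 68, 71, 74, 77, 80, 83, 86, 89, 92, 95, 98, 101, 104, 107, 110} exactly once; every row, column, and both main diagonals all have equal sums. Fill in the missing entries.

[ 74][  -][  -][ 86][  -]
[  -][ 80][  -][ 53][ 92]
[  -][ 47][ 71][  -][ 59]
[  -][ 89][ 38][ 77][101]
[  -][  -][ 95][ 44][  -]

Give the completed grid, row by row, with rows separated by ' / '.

74 98 62 86 50 / 41 80 104 53 92 / 83 47 71 110 59 / 65 89 38 77 101 / 107 56 95 44 68

The 25 entries sum to 1850, so each line sums to 1850/5 = 370.
Row 4 needs 370; the known cells sum to 305, so (4,1) = 65.
The remaining cell in column 4 is (3,4) = 370 − 260 = 110.
From main diagonal, 370 − (74 + 80 + 71 + 77) gives (5,5) = 68.
Row 3 needs 370; the known cells sum to 287, so (3,1) = 83.
Column 5 needs 370; the known cells sum to 320, so (1,5) = 50.
Anti-diagonal needs 370; the known cells sum to 263, so (5,1) = 107.
From row 5, 370 − (107 + 95 + 44 + 68) gives (5,2) = 56.
Column 1 needs 370; the known cells sum to 329, so (2,1) = 41.
Column 2 needs 370; the known cells sum to 272, so (1,2) = 98.
Row 1: 74 + 98 + 86 + 50 + ? = 370, so (1,3) = 62.
Using row 2: 41 + 80 + 53 + 92 + ? → (2,3) = 370 − 266 = 104.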